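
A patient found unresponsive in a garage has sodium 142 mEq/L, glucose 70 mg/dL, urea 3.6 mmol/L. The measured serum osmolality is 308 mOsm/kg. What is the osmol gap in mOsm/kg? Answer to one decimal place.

Calculated osmolality = 2·Na + glucose/18 + urea
= 2·142 + 70/18 + 3.6
= 284 + 3.89 + 3.60
= 291.49 mOsm/kg ≈ 291.5 mOsm/kg
Osmolar gap = measured − calculated = 308 − 291.5 = 16.5 mOsm/kg

16.5 mOsm/kg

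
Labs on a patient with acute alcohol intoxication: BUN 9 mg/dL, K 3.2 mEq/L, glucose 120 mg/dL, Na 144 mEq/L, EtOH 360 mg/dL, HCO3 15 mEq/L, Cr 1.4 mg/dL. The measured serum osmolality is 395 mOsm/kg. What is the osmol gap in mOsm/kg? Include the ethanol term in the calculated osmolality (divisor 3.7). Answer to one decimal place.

-0.2 mOsm/kg

Calculated osmolality = 2·Na + glucose/18 + BUN/2.8 + ethanol/3.7
= 2·144 + 120/18 + 9/2.8 + 360/3.7
= 288 + 6.67 + 3.21 + 97.30
= 395.18 mOsm/kg ≈ 395.2 mOsm/kg
Osmolar gap = measured − calculated = 395 − 395.2 = -0.2 mOsm/kg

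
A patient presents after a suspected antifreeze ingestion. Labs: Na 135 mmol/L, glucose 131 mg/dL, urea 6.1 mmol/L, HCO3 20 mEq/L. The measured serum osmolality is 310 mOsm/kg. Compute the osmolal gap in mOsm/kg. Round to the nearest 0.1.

Calculated osmolality = 2·Na + glucose/18 + urea
= 2·135 + 131/18 + 6.1
= 270 + 7.28 + 6.10
= 283.38 mOsm/kg ≈ 283.4 mOsm/kg
Osmolar gap = measured − calculated = 310 − 283.4 = 26.6 mOsm/kg

26.6 mOsm/kg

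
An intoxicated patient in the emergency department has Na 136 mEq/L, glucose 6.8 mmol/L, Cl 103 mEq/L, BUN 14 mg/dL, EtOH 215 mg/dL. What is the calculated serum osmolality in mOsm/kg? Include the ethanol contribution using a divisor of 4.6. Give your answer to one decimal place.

330.5 mOsm/kg

Calculated osmolality = 2·Na + glucose + BUN/2.8 + ethanol/4.6
= 2·136 + 6.8 + 14/2.8 + 215/4.6
= 272 + 6.80 + 5 + 46.74
= 330.54 mOsm/kg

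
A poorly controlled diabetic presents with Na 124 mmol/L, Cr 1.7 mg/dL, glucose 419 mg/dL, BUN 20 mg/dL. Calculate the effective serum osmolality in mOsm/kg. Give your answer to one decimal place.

271.3 mOsm/kg

Effective osmolality excludes urea (freely permeant across cell membranes):
2·Na + glucose/18
= 2·124 + 419/18
= 248 + 23.28
= 271.28 mOsm/kg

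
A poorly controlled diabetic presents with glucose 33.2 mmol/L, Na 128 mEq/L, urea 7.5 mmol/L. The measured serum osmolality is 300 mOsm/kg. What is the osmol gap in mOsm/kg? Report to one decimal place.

3.3 mOsm/kg

Calculated osmolality = 2·Na + glucose + urea
= 2·128 + 33.2 + 7.5
= 256 + 33.20 + 7.50
= 296.7 mOsm/kg ≈ 296.7 mOsm/kg
Osmolar gap = measured − calculated = 300 − 296.7 = 3.3 mOsm/kg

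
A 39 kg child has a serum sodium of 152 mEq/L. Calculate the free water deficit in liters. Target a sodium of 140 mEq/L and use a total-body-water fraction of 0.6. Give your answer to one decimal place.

TBW = 0.6 · 39 = 23.4 L
Free water deficit = TBW · (Na/140 − 1)
= 23.4 · (152/140 − 1)
= 23.4 · 0.0857
= 2.01 L

2.0 L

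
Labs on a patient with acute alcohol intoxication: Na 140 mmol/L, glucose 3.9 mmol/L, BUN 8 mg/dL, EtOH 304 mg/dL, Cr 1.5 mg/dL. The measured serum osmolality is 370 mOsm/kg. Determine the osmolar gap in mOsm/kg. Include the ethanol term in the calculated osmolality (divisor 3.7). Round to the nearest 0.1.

1.1 mOsm/kg

Calculated osmolality = 2·Na + glucose + BUN/2.8 + ethanol/3.7
= 2·140 + 3.9 + 8/2.8 + 304/3.7
= 280 + 3.90 + 2.86 + 82.16
= 368.92 mOsm/kg ≈ 368.9 mOsm/kg
Osmolar gap = measured − calculated = 370 − 368.9 = 1.1 mOsm/kg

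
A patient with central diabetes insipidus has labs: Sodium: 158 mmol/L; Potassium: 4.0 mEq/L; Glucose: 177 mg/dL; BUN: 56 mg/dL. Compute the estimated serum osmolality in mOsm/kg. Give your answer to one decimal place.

345.8 mOsm/kg

Calculated osmolality = 2·Na + glucose/18 + BUN/2.8
= 2·158 + 177/18 + 56/2.8
= 316 + 9.83 + 20
= 345.83 mOsm/kg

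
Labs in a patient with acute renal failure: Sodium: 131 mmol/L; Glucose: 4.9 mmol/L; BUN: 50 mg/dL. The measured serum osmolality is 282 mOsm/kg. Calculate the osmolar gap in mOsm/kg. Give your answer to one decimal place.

-2.8 mOsm/kg

Calculated osmolality = 2·Na + glucose + BUN/2.8
= 2·131 + 4.9 + 50/2.8
= 262 + 4.90 + 17.86
= 284.76 mOsm/kg ≈ 284.8 mOsm/kg
Osmolar gap = measured − calculated = 282 − 284.8 = -2.8 mOsm/kg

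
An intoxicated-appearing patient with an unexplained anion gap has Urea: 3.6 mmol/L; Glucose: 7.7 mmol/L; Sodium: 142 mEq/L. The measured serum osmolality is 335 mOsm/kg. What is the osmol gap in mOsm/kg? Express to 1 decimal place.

Calculated osmolality = 2·Na + glucose + urea
= 2·142 + 7.7 + 3.6
= 284 + 7.70 + 3.60
= 295.3 mOsm/kg ≈ 295.3 mOsm/kg
Osmolar gap = measured − calculated = 335 − 295.3 = 39.7 mOsm/kg

39.7 mOsm/kg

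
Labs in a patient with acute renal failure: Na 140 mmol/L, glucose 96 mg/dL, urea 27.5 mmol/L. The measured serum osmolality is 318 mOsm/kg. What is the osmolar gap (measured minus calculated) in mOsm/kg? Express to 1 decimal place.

Calculated osmolality = 2·Na + glucose/18 + urea
= 2·140 + 96/18 + 27.5
= 280 + 5.33 + 27.50
= 312.83 mOsm/kg ≈ 312.8 mOsm/kg
Osmolar gap = measured − calculated = 318 − 312.8 = 5.2 mOsm/kg

5.2 mOsm/kg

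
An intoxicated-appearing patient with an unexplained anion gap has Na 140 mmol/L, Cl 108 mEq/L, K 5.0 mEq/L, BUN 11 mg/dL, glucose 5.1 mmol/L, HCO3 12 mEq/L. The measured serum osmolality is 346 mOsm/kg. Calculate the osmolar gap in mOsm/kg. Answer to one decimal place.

Calculated osmolality = 2·Na + glucose + BUN/2.8
= 2·140 + 5.1 + 11/2.8
= 280 + 5.10 + 3.93
= 289.03 mOsm/kg ≈ 289.0 mOsm/kg
Osmolar gap = measured − calculated = 346 − 289.0 = 57.0 mOsm/kg

57.0 mOsm/kg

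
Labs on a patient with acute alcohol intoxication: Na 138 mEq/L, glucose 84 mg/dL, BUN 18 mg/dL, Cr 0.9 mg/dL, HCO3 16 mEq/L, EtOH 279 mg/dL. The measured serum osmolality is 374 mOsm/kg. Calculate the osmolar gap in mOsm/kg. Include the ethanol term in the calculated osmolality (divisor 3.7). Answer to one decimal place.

11.5 mOsm/kg

Calculated osmolality = 2·Na + glucose/18 + BUN/2.8 + ethanol/3.7
= 2·138 + 84/18 + 18/2.8 + 279/3.7
= 276 + 4.67 + 6.43 + 75.41
= 362.51 mOsm/kg ≈ 362.5 mOsm/kg
Osmolar gap = measured − calculated = 374 − 362.5 = 11.5 mOsm/kg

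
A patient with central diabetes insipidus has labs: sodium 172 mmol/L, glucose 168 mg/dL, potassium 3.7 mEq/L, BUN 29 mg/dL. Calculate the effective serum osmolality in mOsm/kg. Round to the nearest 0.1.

Effective osmolality excludes urea (freely permeant across cell membranes):
2·Na + glucose/18
= 2·172 + 168/18
= 344 + 9.33
= 353.33 mOsm/kg

353.3 mOsm/kg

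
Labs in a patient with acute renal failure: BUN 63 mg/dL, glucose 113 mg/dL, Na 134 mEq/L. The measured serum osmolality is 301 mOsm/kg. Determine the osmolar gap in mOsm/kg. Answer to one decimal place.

Calculated osmolality = 2·Na + glucose/18 + BUN/2.8
= 2·134 + 113/18 + 63/2.8
= 268 + 6.28 + 22.50
= 296.78 mOsm/kg ≈ 296.8 mOsm/kg
Osmolar gap = measured − calculated = 301 − 296.8 = 4.2 mOsm/kg

4.2 mOsm/kg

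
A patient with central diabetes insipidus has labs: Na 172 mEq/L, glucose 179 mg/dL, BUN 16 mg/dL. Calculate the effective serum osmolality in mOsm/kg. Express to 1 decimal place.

Effective osmolality excludes urea (freely permeant across cell membranes):
2·Na + glucose/18
= 2·172 + 179/18
= 344 + 9.94
= 353.94 mOsm/kg

353.9 mOsm/kg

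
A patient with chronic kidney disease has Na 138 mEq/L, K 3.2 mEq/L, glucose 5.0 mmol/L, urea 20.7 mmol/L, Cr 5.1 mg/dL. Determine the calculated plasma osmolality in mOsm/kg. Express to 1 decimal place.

301.7 mOsm/kg

Calculated osmolality = 2·Na + glucose + urea
= 2·138 + 5 + 20.7
= 276 + 5 + 20.70
= 301.7 mOsm/kg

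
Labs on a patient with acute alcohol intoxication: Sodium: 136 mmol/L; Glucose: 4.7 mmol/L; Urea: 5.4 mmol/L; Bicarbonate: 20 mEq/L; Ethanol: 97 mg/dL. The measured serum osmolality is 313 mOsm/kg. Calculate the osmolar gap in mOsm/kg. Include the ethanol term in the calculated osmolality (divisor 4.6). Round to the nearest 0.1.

9.8 mOsm/kg

Calculated osmolality = 2·Na + glucose + urea + ethanol/4.6
= 2·136 + 4.7 + 5.4 + 97/4.6
= 272 + 4.70 + 5.40 + 21.09
= 303.19 mOsm/kg ≈ 303.2 mOsm/kg
Osmolar gap = measured − calculated = 313 − 303.2 = 9.8 mOsm/kg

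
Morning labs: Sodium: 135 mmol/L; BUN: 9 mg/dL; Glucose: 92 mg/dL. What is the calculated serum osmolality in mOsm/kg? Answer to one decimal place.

Calculated osmolality = 2·Na + glucose/18 + BUN/2.8
= 2·135 + 92/18 + 9/2.8
= 270 + 5.11 + 3.21
= 278.32 mOsm/kg

278.3 mOsm/kg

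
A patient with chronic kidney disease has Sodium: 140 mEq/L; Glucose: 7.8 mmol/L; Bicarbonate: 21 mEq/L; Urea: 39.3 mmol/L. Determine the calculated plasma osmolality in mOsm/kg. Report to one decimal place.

Calculated osmolality = 2·Na + glucose + urea
= 2·140 + 7.8 + 39.3
= 280 + 7.80 + 39.30
= 327.1 mOsm/kg

327.1 mOsm/kg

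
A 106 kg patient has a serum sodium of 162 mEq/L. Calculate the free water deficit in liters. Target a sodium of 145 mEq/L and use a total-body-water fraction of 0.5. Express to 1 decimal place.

6.2 L

TBW = 0.5 · 106 = 53 L
Free water deficit = TBW · (Na/145 − 1)
= 53 · (162/145 − 1)
= 53 · 0.1172
= 6.21 L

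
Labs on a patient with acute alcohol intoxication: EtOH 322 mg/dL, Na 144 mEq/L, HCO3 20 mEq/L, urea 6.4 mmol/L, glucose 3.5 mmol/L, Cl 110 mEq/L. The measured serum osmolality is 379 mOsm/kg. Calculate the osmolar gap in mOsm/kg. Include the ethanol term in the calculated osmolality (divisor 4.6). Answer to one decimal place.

Calculated osmolality = 2·Na + glucose + urea + ethanol/4.6
= 2·144 + 3.5 + 6.4 + 322/4.6
= 288 + 3.50 + 6.40 + 70
= 367.9 mOsm/kg ≈ 367.9 mOsm/kg
Osmolar gap = measured − calculated = 379 − 367.9 = 11.1 mOsm/kg

11.1 mOsm/kg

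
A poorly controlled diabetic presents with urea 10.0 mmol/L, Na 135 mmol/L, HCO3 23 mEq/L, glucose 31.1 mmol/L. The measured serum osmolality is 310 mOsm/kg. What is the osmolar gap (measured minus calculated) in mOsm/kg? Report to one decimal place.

Calculated osmolality = 2·Na + glucose + urea
= 2·135 + 31.1 + 10
= 270 + 31.10 + 10
= 311.1 mOsm/kg ≈ 311.1 mOsm/kg
Osmolar gap = measured − calculated = 310 − 311.1 = -1.1 mOsm/kg

-1.1 mOsm/kg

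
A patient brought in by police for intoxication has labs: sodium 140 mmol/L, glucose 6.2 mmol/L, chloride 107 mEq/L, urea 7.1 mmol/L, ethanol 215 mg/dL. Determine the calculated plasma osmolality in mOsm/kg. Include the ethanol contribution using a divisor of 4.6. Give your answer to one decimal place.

340.0 mOsm/kg

Calculated osmolality = 2·Na + glucose + urea + ethanol/4.6
= 2·140 + 6.2 + 7.1 + 215/4.6
= 280 + 6.20 + 7.10 + 46.74
= 340.04 mOsm/kg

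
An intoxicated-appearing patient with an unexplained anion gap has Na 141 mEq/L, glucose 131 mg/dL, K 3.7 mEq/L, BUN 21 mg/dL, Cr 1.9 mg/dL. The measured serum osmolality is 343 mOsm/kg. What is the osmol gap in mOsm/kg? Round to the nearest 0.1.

Calculated osmolality = 2·Na + glucose/18 + BUN/2.8
= 2·141 + 131/18 + 21/2.8
= 282 + 7.28 + 7.50
= 296.78 mOsm/kg ≈ 296.8 mOsm/kg
Osmolar gap = measured − calculated = 343 − 296.8 = 46.2 mOsm/kg

46.2 mOsm/kg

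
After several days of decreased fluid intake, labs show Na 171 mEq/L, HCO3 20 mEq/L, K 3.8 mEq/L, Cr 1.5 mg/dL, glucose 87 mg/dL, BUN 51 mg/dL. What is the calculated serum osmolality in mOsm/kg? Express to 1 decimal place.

365.0 mOsm/kg

Calculated osmolality = 2·Na + glucose/18 + BUN/2.8
= 2·171 + 87/18 + 51/2.8
= 342 + 4.83 + 18.21
= 365.04 mOsm/kg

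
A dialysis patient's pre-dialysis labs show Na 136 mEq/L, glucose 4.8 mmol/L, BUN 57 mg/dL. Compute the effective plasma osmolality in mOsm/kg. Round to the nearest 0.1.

276.8 mOsm/kg

Effective osmolality excludes urea (freely permeant across cell membranes):
2·Na + glucose
= 2·136 + 4.8
= 272 + 4.8
= 276.8 mOsm/kg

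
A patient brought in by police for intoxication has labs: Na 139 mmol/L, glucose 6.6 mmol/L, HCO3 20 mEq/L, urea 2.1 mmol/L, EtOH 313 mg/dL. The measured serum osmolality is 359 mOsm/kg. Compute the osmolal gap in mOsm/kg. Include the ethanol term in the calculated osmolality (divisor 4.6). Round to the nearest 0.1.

4.3 mOsm/kg

Calculated osmolality = 2·Na + glucose + urea + ethanol/4.6
= 2·139 + 6.6 + 2.1 + 313/4.6
= 278 + 6.60 + 2.10 + 68.04
= 354.74 mOsm/kg ≈ 354.7 mOsm/kg
Osmolar gap = measured − calculated = 359 − 354.7 = 4.3 mOsm/kg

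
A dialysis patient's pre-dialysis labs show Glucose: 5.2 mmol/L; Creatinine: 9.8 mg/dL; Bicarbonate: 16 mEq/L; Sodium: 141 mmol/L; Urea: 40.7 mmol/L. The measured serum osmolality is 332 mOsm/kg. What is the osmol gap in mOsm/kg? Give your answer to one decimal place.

Calculated osmolality = 2·Na + glucose + urea
= 2·141 + 5.2 + 40.7
= 282 + 5.20 + 40.70
= 327.9 mOsm/kg ≈ 327.9 mOsm/kg
Osmolar gap = measured − calculated = 332 − 327.9 = 4.1 mOsm/kg

4.1 mOsm/kg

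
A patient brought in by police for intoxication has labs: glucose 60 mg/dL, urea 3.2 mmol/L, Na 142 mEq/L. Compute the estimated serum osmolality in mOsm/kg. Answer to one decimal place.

Calculated osmolality = 2·Na + glucose/18 + urea
= 2·142 + 60/18 + 3.2
= 284 + 3.33 + 3.20
= 290.53 mOsm/kg

290.5 mOsm/kg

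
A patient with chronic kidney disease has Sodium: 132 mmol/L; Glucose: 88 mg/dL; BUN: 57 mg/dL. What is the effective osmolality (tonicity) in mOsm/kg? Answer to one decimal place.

Effective osmolality excludes urea (freely permeant across cell membranes):
2·Na + glucose/18
= 2·132 + 88/18
= 264 + 4.89
= 268.89 mOsm/kg

268.9 mOsm/kg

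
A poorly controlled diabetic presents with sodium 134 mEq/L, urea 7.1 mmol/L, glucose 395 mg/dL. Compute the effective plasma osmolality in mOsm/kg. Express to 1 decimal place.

Effective osmolality excludes urea (freely permeant across cell membranes):
2·Na + glucose/18
= 2·134 + 395/18
= 268 + 21.94
= 289.94 mOsm/kg

289.9 mOsm/kg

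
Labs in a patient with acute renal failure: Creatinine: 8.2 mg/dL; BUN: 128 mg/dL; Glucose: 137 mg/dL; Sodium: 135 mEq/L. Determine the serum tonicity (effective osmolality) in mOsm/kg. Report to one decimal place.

Effective osmolality excludes urea (freely permeant across cell membranes):
2·Na + glucose/18
= 2·135 + 137/18
= 270 + 7.61
= 277.61 mOsm/kg

277.6 mOsm/kg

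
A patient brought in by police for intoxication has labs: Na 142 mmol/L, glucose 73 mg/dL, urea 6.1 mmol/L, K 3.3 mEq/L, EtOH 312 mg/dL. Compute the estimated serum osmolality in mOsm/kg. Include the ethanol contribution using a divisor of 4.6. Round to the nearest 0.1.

362.0 mOsm/kg

Calculated osmolality = 2·Na + glucose/18 + urea + ethanol/4.6
= 2·142 + 73/18 + 6.1 + 312/4.6
= 284 + 4.06 + 6.10 + 67.83
= 361.99 mOsm/kg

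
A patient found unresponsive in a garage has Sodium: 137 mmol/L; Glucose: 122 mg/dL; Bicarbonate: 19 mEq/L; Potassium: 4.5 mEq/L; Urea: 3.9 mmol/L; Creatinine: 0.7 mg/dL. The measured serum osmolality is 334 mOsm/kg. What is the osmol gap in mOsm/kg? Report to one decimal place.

Calculated osmolality = 2·Na + glucose/18 + urea
= 2·137 + 122/18 + 3.9
= 274 + 6.78 + 3.90
= 284.68 mOsm/kg ≈ 284.7 mOsm/kg
Osmolar gap = measured − calculated = 334 − 284.7 = 49.3 mOsm/kg

49.3 mOsm/kg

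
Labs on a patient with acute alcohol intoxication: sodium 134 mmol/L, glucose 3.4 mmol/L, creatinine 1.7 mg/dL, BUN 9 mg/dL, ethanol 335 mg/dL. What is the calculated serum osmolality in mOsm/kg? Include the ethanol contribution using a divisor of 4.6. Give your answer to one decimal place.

347.4 mOsm/kg

Calculated osmolality = 2·Na + glucose + BUN/2.8 + ethanol/4.6
= 2·134 + 3.4 + 9/2.8 + 335/4.6
= 268 + 3.40 + 3.21 + 72.83
= 347.44 mOsm/kg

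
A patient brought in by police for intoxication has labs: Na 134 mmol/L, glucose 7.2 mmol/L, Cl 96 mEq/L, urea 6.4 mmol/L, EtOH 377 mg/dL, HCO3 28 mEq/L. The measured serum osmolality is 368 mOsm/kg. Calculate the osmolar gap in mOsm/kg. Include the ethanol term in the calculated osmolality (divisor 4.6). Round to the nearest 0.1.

4.4 mOsm/kg

Calculated osmolality = 2·Na + glucose + urea + ethanol/4.6
= 2·134 + 7.2 + 6.4 + 377/4.6
= 268 + 7.20 + 6.40 + 81.96
= 363.56 mOsm/kg ≈ 363.6 mOsm/kg
Osmolar gap = measured − calculated = 368 − 363.6 = 4.4 mOsm/kg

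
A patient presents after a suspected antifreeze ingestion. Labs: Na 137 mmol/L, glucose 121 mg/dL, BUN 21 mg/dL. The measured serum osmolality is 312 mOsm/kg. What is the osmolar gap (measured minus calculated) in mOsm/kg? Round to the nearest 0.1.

23.8 mOsm/kg

Calculated osmolality = 2·Na + glucose/18 + BUN/2.8
= 2·137 + 121/18 + 21/2.8
= 274 + 6.72 + 7.50
= 288.22 mOsm/kg ≈ 288.2 mOsm/kg
Osmolar gap = measured − calculated = 312 − 288.2 = 23.8 mOsm/kg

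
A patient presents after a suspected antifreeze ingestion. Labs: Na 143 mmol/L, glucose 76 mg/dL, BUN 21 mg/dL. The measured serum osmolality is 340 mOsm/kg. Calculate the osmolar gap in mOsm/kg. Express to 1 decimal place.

Calculated osmolality = 2·Na + glucose/18 + BUN/2.8
= 2·143 + 76/18 + 21/2.8
= 286 + 4.22 + 7.50
= 297.72 mOsm/kg ≈ 297.7 mOsm/kg
Osmolar gap = measured − calculated = 340 − 297.7 = 42.3 mOsm/kg

42.3 mOsm/kg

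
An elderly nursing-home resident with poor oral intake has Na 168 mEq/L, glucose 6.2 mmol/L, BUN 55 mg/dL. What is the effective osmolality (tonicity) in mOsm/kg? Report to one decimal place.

342.2 mOsm/kg

Effective osmolality excludes urea (freely permeant across cell membranes):
2·Na + glucose
= 2·168 + 6.2
= 336 + 6.2
= 342.2 mOsm/kg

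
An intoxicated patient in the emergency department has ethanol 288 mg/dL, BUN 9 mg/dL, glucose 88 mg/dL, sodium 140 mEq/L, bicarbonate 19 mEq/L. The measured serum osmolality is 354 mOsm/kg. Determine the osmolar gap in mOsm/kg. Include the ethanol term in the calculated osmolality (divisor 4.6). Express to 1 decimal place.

Calculated osmolality = 2·Na + glucose/18 + BUN/2.8 + ethanol/4.6
= 2·140 + 88/18 + 9/2.8 + 288/4.6
= 280 + 4.89 + 3.21 + 62.61
= 350.71 mOsm/kg ≈ 350.7 mOsm/kg
Osmolar gap = measured − calculated = 354 − 350.7 = 3.3 mOsm/kg

3.3 mOsm/kg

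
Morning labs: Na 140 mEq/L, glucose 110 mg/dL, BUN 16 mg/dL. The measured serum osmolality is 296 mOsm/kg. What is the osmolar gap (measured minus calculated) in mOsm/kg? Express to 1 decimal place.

4.2 mOsm/kg

Calculated osmolality = 2·Na + glucose/18 + BUN/2.8
= 2·140 + 110/18 + 16/2.8
= 280 + 6.11 + 5.71
= 291.82 mOsm/kg ≈ 291.8 mOsm/kg
Osmolar gap = measured − calculated = 296 − 291.8 = 4.2 mOsm/kg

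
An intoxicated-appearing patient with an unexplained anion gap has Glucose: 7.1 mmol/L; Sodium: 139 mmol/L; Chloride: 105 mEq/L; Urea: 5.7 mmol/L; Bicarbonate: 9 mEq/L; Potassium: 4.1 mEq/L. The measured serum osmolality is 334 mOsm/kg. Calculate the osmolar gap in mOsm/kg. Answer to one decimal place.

Calculated osmolality = 2·Na + glucose + urea
= 2·139 + 7.1 + 5.7
= 278 + 7.10 + 5.70
= 290.8 mOsm/kg ≈ 290.8 mOsm/kg
Osmolar gap = measured − calculated = 334 − 290.8 = 43.2 mOsm/kg

43.2 mOsm/kg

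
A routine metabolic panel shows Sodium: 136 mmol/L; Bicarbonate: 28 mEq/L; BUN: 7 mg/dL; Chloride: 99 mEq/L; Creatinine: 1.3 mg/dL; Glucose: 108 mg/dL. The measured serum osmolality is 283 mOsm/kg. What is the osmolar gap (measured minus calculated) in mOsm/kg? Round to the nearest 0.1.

2.5 mOsm/kg

Calculated osmolality = 2·Na + glucose/18 + BUN/2.8
= 2·136 + 108/18 + 7/2.8
= 272 + 6 + 2.50
= 280.5 mOsm/kg ≈ 280.5 mOsm/kg
Osmolar gap = measured − calculated = 283 − 280.5 = 2.5 mOsm/kg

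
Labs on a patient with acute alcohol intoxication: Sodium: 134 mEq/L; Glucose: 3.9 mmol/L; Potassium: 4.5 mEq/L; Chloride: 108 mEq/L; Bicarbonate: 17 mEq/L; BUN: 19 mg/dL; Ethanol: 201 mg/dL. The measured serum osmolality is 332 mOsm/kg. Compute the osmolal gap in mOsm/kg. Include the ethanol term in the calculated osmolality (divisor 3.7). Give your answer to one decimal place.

Calculated osmolality = 2·Na + glucose + BUN/2.8 + ethanol/3.7
= 2·134 + 3.9 + 19/2.8 + 201/3.7
= 268 + 3.90 + 6.79 + 54.32
= 333.01 mOsm/kg ≈ 333.0 mOsm/kg
Osmolar gap = measured − calculated = 332 − 333.0 = -1.0 mOsm/kg

-1.0 mOsm/kg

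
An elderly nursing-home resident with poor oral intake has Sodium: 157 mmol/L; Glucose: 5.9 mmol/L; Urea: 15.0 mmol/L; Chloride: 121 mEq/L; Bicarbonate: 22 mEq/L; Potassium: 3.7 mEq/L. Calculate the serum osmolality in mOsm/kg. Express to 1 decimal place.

334.9 mOsm/kg

Calculated osmolality = 2·Na + glucose + urea
= 2·157 + 5.9 + 15
= 314 + 5.90 + 15
= 334.9 mOsm/kg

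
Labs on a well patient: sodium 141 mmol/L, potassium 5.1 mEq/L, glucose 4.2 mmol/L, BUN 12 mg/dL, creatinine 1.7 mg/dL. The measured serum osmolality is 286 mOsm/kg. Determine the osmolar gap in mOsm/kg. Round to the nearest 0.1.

Calculated osmolality = 2·Na + glucose + BUN/2.8
= 2·141 + 4.2 + 12/2.8
= 282 + 4.20 + 4.29
= 290.49 mOsm/kg ≈ 290.5 mOsm/kg
Osmolar gap = measured − calculated = 286 − 290.5 = -4.5 mOsm/kg

-4.5 mOsm/kg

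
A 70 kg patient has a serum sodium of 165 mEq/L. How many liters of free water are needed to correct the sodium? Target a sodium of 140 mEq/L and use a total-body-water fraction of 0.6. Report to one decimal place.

7.5 L

TBW = 0.6 · 70 = 42 L
Free water deficit = TBW · (Na/140 − 1)
= 42 · (165/140 − 1)
= 42 · 0.1786
= 7.5 L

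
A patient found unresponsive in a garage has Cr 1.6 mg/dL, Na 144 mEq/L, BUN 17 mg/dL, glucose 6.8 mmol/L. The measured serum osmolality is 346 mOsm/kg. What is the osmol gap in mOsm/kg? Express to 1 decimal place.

Calculated osmolality = 2·Na + glucose + BUN/2.8
= 2·144 + 6.8 + 17/2.8
= 288 + 6.80 + 6.07
= 300.87 mOsm/kg ≈ 300.9 mOsm/kg
Osmolar gap = measured − calculated = 346 − 300.9 = 45.1 mOsm/kg

45.1 mOsm/kg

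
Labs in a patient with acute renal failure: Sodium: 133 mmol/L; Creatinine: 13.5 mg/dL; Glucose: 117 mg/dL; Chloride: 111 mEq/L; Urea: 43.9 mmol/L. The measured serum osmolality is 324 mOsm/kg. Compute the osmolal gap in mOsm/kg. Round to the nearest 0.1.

7.6 mOsm/kg

Calculated osmolality = 2·Na + glucose/18 + urea
= 2·133 + 117/18 + 43.9
= 266 + 6.50 + 43.90
= 316.4 mOsm/kg ≈ 316.4 mOsm/kg
Osmolar gap = measured − calculated = 324 − 316.4 = 7.6 mOsm/kg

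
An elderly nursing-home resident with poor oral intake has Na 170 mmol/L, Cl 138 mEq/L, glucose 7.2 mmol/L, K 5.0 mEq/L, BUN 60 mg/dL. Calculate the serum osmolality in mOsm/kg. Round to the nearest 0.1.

Calculated osmolality = 2·Na + glucose + BUN/2.8
= 2·170 + 7.2 + 60/2.8
= 340 + 7.20 + 21.43
= 368.63 mOsm/kg

368.6 mOsm/kg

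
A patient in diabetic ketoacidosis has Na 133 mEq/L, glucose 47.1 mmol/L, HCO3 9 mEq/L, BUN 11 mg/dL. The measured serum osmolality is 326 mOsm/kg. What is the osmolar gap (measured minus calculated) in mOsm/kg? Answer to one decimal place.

9.0 mOsm/kg

Calculated osmolality = 2·Na + glucose + BUN/2.8
= 2·133 + 47.1 + 11/2.8
= 266 + 47.10 + 3.93
= 317.03 mOsm/kg ≈ 317.0 mOsm/kg
Osmolar gap = measured − calculated = 326 − 317.0 = 9.0 mOsm/kg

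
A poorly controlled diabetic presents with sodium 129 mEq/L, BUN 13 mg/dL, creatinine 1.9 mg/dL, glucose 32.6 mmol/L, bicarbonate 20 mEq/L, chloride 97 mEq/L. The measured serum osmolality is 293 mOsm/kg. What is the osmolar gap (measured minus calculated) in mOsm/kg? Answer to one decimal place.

-2.2 mOsm/kg

Calculated osmolality = 2·Na + glucose + BUN/2.8
= 2·129 + 32.6 + 13/2.8
= 258 + 32.60 + 4.64
= 295.24 mOsm/kg ≈ 295.2 mOsm/kg
Osmolar gap = measured − calculated = 293 − 295.2 = -2.2 mOsm/kg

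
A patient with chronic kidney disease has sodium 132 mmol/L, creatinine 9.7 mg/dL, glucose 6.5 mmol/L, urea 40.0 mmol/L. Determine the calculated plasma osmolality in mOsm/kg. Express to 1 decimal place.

Calculated osmolality = 2·Na + glucose + urea
= 2·132 + 6.5 + 40
= 264 + 6.50 + 40
= 310.5 mOsm/kg

310.5 mOsm/kg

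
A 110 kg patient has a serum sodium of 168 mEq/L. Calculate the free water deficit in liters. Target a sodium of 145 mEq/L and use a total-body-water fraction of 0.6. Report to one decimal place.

10.5 L

TBW = 0.6 · 110 = 66 L
Free water deficit = TBW · (Na/145 − 1)
= 66 · (168/145 − 1)
= 66 · 0.1586
= 10.47 L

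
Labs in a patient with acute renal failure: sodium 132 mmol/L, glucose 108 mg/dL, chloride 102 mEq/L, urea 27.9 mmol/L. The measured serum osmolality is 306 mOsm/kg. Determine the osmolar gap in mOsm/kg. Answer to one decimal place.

Calculated osmolality = 2·Na + glucose/18 + urea
= 2·132 + 108/18 + 27.9
= 264 + 6 + 27.90
= 297.9 mOsm/kg ≈ 297.9 mOsm/kg
Osmolar gap = measured − calculated = 306 − 297.9 = 8.1 mOsm/kg

8.1 mOsm/kg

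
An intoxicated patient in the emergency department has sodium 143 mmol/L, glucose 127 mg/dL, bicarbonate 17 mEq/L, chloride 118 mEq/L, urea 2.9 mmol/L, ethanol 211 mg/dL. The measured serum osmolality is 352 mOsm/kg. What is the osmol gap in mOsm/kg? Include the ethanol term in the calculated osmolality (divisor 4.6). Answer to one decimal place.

Calculated osmolality = 2·Na + glucose/18 + urea + ethanol/4.6
= 2·143 + 127/18 + 2.9 + 211/4.6
= 286 + 7.06 + 2.90 + 45.87
= 341.83 mOsm/kg ≈ 341.8 mOsm/kg
Osmolar gap = measured − calculated = 352 − 341.8 = 10.2 mOsm/kg

10.2 mOsm/kg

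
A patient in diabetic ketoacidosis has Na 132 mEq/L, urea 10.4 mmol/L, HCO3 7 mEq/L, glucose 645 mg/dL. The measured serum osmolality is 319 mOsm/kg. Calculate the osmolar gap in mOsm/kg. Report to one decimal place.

8.8 mOsm/kg

Calculated osmolality = 2·Na + glucose/18 + urea
= 2·132 + 645/18 + 10.4
= 264 + 35.83 + 10.40
= 310.23 mOsm/kg ≈ 310.2 mOsm/kg
Osmolar gap = measured − calculated = 319 − 310.2 = 8.8 mOsm/kg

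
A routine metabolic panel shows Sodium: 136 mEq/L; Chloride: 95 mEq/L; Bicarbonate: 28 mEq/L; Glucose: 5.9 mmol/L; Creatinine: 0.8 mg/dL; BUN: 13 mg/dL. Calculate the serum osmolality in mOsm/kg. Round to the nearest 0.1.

Calculated osmolality = 2·Na + glucose + BUN/2.8
= 2·136 + 5.9 + 13/2.8
= 272 + 5.90 + 4.64
= 282.54 mOsm/kg

282.5 mOsm/kg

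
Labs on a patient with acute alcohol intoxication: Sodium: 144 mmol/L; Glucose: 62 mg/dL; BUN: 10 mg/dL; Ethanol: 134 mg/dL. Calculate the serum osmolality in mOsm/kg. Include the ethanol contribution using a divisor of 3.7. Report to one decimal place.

331.2 mOsm/kg

Calculated osmolality = 2·Na + glucose/18 + BUN/2.8 + ethanol/3.7
= 2·144 + 62/18 + 10/2.8 + 134/3.7
= 288 + 3.44 + 3.57 + 36.22
= 331.23 mOsm/kg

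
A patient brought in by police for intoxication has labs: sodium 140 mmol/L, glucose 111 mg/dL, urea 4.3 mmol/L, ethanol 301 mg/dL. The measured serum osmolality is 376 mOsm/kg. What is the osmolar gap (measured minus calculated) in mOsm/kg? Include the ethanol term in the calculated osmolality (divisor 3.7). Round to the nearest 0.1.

Calculated osmolality = 2·Na + glucose/18 + urea + ethanol/3.7
= 2·140 + 111/18 + 4.3 + 301/3.7
= 280 + 6.17 + 4.30 + 81.35
= 371.82 mOsm/kg ≈ 371.8 mOsm/kg
Osmolar gap = measured − calculated = 376 − 371.8 = 4.2 mOsm/kg

4.2 mOsm/kg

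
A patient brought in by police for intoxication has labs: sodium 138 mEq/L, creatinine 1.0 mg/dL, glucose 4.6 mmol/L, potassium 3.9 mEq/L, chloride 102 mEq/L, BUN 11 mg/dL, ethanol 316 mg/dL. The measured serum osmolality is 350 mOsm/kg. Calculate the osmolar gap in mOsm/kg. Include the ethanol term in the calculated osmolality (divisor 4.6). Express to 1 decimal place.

Calculated osmolality = 2·Na + glucose + BUN/2.8 + ethanol/4.6
= 2·138 + 4.6 + 11/2.8 + 316/4.6
= 276 + 4.60 + 3.93 + 68.70
= 353.23 mOsm/kg ≈ 353.2 mOsm/kg
Osmolar gap = measured − calculated = 350 − 353.2 = -3.2 mOsm/kg

-3.2 mOsm/kg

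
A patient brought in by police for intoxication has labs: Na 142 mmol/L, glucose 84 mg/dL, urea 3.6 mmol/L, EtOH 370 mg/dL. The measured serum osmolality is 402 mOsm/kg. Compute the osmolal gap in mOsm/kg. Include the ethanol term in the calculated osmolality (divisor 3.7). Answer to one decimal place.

Calculated osmolality = 2·Na + glucose/18 + urea + ethanol/3.7
= 2·142 + 84/18 + 3.6 + 370/3.7
= 284 + 4.67 + 3.60 + 100
= 392.27 mOsm/kg ≈ 392.3 mOsm/kg
Osmolar gap = measured − calculated = 402 − 392.3 = 9.7 mOsm/kg

9.7 mOsm/kg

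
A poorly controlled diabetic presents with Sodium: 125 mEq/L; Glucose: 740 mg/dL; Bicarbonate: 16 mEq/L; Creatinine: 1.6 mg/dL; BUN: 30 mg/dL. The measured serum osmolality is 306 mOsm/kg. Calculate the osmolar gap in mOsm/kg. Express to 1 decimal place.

4.2 mOsm/kg

Calculated osmolality = 2·Na + glucose/18 + BUN/2.8
= 2·125 + 740/18 + 30/2.8
= 250 + 41.11 + 10.71
= 301.82 mOsm/kg ≈ 301.8 mOsm/kg
Osmolar gap = measured − calculated = 306 − 301.8 = 4.2 mOsm/kg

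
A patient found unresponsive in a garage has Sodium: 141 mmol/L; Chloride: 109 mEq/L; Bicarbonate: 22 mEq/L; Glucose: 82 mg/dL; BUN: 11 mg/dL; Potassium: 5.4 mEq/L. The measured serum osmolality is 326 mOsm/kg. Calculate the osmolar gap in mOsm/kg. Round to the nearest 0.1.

Calculated osmolality = 2·Na + glucose/18 + BUN/2.8
= 2·141 + 82/18 + 11/2.8
= 282 + 4.56 + 3.93
= 290.49 mOsm/kg ≈ 290.5 mOsm/kg
Osmolar gap = measured − calculated = 326 − 290.5 = 35.5 mOsm/kg

35.5 mOsm/kg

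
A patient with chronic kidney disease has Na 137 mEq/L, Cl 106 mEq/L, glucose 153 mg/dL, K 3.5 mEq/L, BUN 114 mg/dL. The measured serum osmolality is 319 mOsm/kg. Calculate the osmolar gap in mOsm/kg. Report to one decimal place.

Calculated osmolality = 2·Na + glucose/18 + BUN/2.8
= 2·137 + 153/18 + 114/2.8
= 274 + 8.50 + 40.71
= 323.21 mOsm/kg ≈ 323.2 mOsm/kg
Osmolar gap = measured − calculated = 319 − 323.2 = -4.2 mOsm/kg

-4.2 mOsm/kg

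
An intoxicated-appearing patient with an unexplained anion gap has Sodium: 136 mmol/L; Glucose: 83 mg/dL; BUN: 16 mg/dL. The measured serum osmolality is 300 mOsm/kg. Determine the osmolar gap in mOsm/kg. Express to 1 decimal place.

Calculated osmolality = 2·Na + glucose/18 + BUN/2.8
= 2·136 + 83/18 + 16/2.8
= 272 + 4.61 + 5.71
= 282.32 mOsm/kg ≈ 282.3 mOsm/kg
Osmolar gap = measured − calculated = 300 − 282.3 = 17.7 mOsm/kg

17.7 mOsm/kg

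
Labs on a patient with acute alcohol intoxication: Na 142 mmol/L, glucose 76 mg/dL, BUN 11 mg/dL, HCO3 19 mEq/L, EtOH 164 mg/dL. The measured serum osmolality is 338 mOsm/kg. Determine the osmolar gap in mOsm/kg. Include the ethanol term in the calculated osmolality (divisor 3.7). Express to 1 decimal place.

Calculated osmolality = 2·Na + glucose/18 + BUN/2.8 + ethanol/3.7
= 2·142 + 76/18 + 11/2.8 + 164/3.7
= 284 + 4.22 + 3.93 + 44.32
= 336.47 mOsm/kg ≈ 336.5 mOsm/kg
Osmolar gap = measured − calculated = 338 − 336.5 = 1.5 mOsm/kg

1.5 mOsm/kg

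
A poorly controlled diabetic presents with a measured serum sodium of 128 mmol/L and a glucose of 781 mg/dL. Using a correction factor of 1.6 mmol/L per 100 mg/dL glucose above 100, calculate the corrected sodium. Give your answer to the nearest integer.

139 mmol/L

Corrected Na = measured Na + 1.6 · (glucose − 100)/100
= 128 + 1.6 · (781 − 100)/100
= 128 + 10.9
= 138.9 mmol/L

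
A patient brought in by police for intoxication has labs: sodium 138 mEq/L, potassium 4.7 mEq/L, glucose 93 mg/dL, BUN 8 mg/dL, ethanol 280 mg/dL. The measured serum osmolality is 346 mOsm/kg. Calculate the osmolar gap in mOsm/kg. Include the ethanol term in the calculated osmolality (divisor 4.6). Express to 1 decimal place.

Calculated osmolality = 2·Na + glucose/18 + BUN/2.8 + ethanol/4.6
= 2·138 + 93/18 + 8/2.8 + 280/4.6
= 276 + 5.17 + 2.86 + 60.87
= 344.9 mOsm/kg ≈ 344.9 mOsm/kg
Osmolar gap = measured − calculated = 346 − 344.9 = 1.1 mOsm/kg

1.1 mOsm/kg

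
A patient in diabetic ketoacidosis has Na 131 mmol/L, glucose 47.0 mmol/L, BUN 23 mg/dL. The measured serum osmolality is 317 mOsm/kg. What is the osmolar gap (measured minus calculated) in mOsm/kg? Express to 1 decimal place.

-0.2 mOsm/kg

Calculated osmolality = 2·Na + glucose + BUN/2.8
= 2·131 + 47 + 23/2.8
= 262 + 47 + 8.21
= 317.21 mOsm/kg ≈ 317.2 mOsm/kg
Osmolar gap = measured − calculated = 317 − 317.2 = -0.2 mOsm/kg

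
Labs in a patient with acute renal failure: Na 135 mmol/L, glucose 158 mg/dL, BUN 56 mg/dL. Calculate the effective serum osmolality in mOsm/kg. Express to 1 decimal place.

278.8 mOsm/kg

Effective osmolality excludes urea (freely permeant across cell membranes):
2·Na + glucose/18
= 2·135 + 158/18
= 270 + 8.78
= 278.78 mOsm/kg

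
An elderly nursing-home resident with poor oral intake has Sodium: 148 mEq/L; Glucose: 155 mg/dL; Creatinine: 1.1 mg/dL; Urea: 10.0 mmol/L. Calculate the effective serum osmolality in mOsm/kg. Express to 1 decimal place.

304.6 mOsm/kg

Effective osmolality excludes urea (freely permeant across cell membranes):
2·Na + glucose/18
= 2·148 + 155/18
= 296 + 8.61
= 304.61 mOsm/kg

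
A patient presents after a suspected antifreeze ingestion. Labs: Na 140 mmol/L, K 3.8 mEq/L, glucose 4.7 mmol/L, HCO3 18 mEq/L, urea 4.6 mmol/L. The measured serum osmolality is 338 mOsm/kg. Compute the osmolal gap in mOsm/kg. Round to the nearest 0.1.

Calculated osmolality = 2·Na + glucose + urea
= 2·140 + 4.7 + 4.6
= 280 + 4.70 + 4.60
= 289.3 mOsm/kg ≈ 289.3 mOsm/kg
Osmolar gap = measured − calculated = 338 − 289.3 = 48.7 mOsm/kg

48.7 mOsm/kg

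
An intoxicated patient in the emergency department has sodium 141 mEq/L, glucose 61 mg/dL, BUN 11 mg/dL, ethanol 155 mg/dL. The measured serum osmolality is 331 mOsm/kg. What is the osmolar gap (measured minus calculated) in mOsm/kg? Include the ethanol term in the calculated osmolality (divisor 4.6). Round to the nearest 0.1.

Calculated osmolality = 2·Na + glucose/18 + BUN/2.8 + ethanol/4.6
= 2·141 + 61/18 + 11/2.8 + 155/4.6
= 282 + 3.39 + 3.93 + 33.70
= 323.02 mOsm/kg ≈ 323.0 mOsm/kg
Osmolar gap = measured − calculated = 331 − 323.0 = 8.0 mOsm/kg

8.0 mOsm/kg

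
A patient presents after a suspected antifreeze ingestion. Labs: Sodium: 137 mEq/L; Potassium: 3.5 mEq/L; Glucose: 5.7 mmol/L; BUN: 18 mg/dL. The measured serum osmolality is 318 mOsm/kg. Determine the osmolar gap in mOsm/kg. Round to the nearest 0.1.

Calculated osmolality = 2·Na + glucose + BUN/2.8
= 2·137 + 5.7 + 18/2.8
= 274 + 5.70 + 6.43
= 286.13 mOsm/kg ≈ 286.1 mOsm/kg
Osmolar gap = measured − calculated = 318 − 286.1 = 31.9 mOsm/kg

31.9 mOsm/kg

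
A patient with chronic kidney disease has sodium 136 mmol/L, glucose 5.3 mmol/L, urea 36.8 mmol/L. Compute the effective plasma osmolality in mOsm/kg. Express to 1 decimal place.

Effective osmolality excludes urea (freely permeant across cell membranes):
2·Na + glucose
= 2·136 + 5.3
= 272 + 5.3
= 277.3 mOsm/kg

277.3 mOsm/kg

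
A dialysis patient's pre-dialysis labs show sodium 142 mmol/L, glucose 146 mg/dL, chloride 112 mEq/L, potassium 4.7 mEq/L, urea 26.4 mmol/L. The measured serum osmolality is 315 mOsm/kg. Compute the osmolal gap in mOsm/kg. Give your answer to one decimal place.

-3.5 mOsm/kg

Calculated osmolality = 2·Na + glucose/18 + urea
= 2·142 + 146/18 + 26.4
= 284 + 8.11 + 26.40
= 318.51 mOsm/kg ≈ 318.5 mOsm/kg
Osmolar gap = measured − calculated = 315 − 318.5 = -3.5 mOsm/kg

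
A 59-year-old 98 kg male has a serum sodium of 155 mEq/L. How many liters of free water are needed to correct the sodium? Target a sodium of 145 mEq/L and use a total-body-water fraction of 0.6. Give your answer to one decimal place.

TBW = 0.6 · 98 = 58.8 L
Free water deficit = TBW · (Na/145 − 1)
= 58.8 · (155/145 − 1)
= 58.8 · 0.069
= 4.06 L

4.1 L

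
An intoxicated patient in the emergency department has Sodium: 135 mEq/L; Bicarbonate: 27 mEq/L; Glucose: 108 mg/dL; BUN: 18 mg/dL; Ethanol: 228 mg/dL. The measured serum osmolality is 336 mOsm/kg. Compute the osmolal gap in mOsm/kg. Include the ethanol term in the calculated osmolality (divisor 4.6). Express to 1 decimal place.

Calculated osmolality = 2·Na + glucose/18 + BUN/2.8 + ethanol/4.6
= 2·135 + 108/18 + 18/2.8 + 228/4.6
= 270 + 6 + 6.43 + 49.57
= 332 mOsm/kg ≈ 332.0 mOsm/kg
Osmolar gap = measured − calculated = 336 − 332.0 = 4.0 mOsm/kg

4.0 mOsm/kg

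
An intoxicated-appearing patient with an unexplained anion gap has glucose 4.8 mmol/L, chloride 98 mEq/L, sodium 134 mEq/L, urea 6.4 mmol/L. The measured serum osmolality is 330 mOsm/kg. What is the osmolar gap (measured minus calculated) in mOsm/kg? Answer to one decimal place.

Calculated osmolality = 2·Na + glucose + urea
= 2·134 + 4.8 + 6.4
= 268 + 4.80 + 6.40
= 279.2 mOsm/kg ≈ 279.2 mOsm/kg
Osmolar gap = measured − calculated = 330 − 279.2 = 50.8 mOsm/kg

50.8 mOsm/kg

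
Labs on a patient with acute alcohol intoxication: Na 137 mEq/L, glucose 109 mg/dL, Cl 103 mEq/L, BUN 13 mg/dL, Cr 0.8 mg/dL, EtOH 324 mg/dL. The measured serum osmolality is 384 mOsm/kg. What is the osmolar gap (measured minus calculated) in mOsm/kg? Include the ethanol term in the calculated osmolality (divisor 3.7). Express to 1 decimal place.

Calculated osmolality = 2·Na + glucose/18 + BUN/2.8 + ethanol/3.7
= 2·137 + 109/18 + 13/2.8 + 324/3.7
= 274 + 6.06 + 4.64 + 87.57
= 372.27 mOsm/kg ≈ 372.3 mOsm/kg
Osmolar gap = measured − calculated = 384 − 372.3 = 11.7 mOsm/kg

11.7 mOsm/kg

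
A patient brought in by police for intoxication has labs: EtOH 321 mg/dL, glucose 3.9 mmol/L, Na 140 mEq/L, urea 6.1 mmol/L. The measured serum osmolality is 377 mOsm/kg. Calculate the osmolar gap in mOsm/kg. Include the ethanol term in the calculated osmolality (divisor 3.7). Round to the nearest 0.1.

Calculated osmolality = 2·Na + glucose + urea + ethanol/3.7
= 2·140 + 3.9 + 6.1 + 321/3.7
= 280 + 3.90 + 6.10 + 86.76
= 376.76 mOsm/kg ≈ 376.8 mOsm/kg
Osmolar gap = measured − calculated = 377 − 376.8 = 0.2 mOsm/kg

0.2 mOsm/kg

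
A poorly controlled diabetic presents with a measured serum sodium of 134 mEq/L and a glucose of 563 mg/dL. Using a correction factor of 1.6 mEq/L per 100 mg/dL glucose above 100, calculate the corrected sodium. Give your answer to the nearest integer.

141 mEq/L

Corrected Na = measured Na + 1.6 · (glucose − 100)/100
= 134 + 1.6 · (563 − 100)/100
= 134 + 7.4
= 141.4 mEq/L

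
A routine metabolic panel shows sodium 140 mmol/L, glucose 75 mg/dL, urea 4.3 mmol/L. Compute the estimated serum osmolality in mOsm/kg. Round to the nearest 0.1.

288.5 mOsm/kg

Calculated osmolality = 2·Na + glucose/18 + urea
= 2·140 + 75/18 + 4.3
= 280 + 4.17 + 4.30
= 288.47 mOsm/kg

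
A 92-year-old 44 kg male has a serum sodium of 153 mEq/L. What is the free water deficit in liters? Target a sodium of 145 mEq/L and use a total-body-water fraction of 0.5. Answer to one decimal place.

1.2 L

TBW = 0.5 · 44 = 22 L
Free water deficit = TBW · (Na/145 − 1)
= 22 · (153/145 − 1)
= 22 · 0.0552
= 1.21 L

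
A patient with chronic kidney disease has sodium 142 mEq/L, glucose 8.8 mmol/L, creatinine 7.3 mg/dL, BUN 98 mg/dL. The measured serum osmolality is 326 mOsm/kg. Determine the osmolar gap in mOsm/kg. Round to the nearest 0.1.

Calculated osmolality = 2·Na + glucose + BUN/2.8
= 2·142 + 8.8 + 98/2.8
= 284 + 8.80 + 35
= 327.8 mOsm/kg ≈ 327.8 mOsm/kg
Osmolar gap = measured − calculated = 326 − 327.8 = -1.8 mOsm/kg

-1.8 mOsm/kg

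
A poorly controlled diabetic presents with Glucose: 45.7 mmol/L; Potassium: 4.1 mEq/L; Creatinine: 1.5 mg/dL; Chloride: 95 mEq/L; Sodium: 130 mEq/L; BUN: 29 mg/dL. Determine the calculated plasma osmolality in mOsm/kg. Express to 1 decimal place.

316.1 mOsm/kg

Calculated osmolality = 2·Na + glucose + BUN/2.8
= 2·130 + 45.7 + 29/2.8
= 260 + 45.70 + 10.36
= 316.06 mOsm/kg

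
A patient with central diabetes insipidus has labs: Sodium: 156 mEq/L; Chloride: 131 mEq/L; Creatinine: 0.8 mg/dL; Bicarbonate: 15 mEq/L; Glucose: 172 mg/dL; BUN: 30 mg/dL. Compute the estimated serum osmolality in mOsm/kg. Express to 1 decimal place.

332.3 mOsm/kg

Calculated osmolality = 2·Na + glucose/18 + BUN/2.8
= 2·156 + 172/18 + 30/2.8
= 312 + 9.56 + 10.71
= 332.27 mOsm/kg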